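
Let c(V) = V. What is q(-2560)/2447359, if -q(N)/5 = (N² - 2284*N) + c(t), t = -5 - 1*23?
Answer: -62003060/2447359 ≈ -25.335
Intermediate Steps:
t = -28 (t = -5 - 23 = -28)
q(N) = 140 - 5*N² + 11420*N (q(N) = -5*((N² - 2284*N) - 28) = -5*(-28 + N² - 2284*N) = 140 - 5*N² + 11420*N)
q(-2560)/2447359 = (140 - 5*(-2560)² + 11420*(-2560))/2447359 = (140 - 5*6553600 - 29235200)*(1/2447359) = (140 - 32768000 - 29235200)*(1/2447359) = -62003060*1/2447359 = -62003060/2447359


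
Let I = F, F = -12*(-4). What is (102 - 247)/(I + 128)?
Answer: -145/176 ≈ -0.82386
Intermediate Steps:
F = 48
I = 48
(102 - 247)/(I + 128) = (102 - 247)/(48 + 128) = -145/176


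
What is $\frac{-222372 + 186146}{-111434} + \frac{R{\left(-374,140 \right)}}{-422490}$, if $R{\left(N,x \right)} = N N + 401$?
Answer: $- \frac{54417413}{7846625110} \approx -0.0069351$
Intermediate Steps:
$R{\left(N,x \right)} = 401 + N^{2}$ ($R{\left(N,x \right)} = N^{2} + 401 = 401 + N^{2}$)
$\frac{-222372 + 186146}{-111434} + \frac{R{\left(-374,140 \right)}}{-422490} = \frac{-222372 + 186146}{-111434} + \frac{401 + \left(-374\right)^{2}}{-422490} = \left(-36226\right) \left(- \frac{1}{111434}\right) + \left(401 + 139876\right) \left(- \frac{1}{422490}\right) = \frac{18113}{55717} + 140277 \left(- \frac{1}{422490}\right) = \frac{18113}{55717} - \frac{46759}{140830} = - \frac{54417413}{7846625110}$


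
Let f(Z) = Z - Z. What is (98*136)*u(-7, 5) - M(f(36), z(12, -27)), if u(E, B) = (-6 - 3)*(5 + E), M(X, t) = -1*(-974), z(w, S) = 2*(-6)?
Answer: 238930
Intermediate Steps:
z(w, S) = -12
f(Z) = 0
M(X, t) = 974
u(E, B) = -45 - 9*E (u(E, B) = -9*(5 + E) = -45 - 9*E)
(98*136)*u(-7, 5) - M(f(36), z(12, -27)) = (98*136)*(-45 - 9*(-7)) - 1*974 = 13328*(-45 + 63) - 974 = 13328*18 - 974 = 239904 - 974 = 238930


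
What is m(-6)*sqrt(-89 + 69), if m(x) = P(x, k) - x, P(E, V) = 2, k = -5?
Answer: 16*I*sqrt(5) ≈ 35.777*I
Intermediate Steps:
m(x) = 2 - x
m(-6)*sqrt(-89 + 69) = (2 - 1*(-6))*sqrt(-89 + 69) = (2 + 6)*sqrt(-20) = 8*(2*I*sqrt(5)) = 16*I*sqrt(5)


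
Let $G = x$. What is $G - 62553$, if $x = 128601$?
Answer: $66048$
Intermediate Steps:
$G = 128601$
$G - 62553 = 128601 - 62553 = 66048$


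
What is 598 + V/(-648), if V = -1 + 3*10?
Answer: 387475/648 ≈ 597.96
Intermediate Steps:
V = 29 (V = -1 + 30 = 29)
598 + V/(-648) = 598 + 29/(-648) = 598 + 29*(-1/648) = 598 - 29/648 = 387475/648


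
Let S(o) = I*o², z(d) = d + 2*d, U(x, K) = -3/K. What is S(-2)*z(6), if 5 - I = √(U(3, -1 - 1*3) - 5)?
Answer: 360 - 36*I*√17 ≈ 360.0 - 148.43*I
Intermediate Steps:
z(d) = 3*d
I = 5 - I*√17/2 (I = 5 - √(-3/(-1 - 1*3) - 5) = 5 - √(-3/(-1 - 3) - 5) = 5 - √(-3/(-4) - 5) = 5 - √(-3*(-¼) - 5) = 5 - √(¾ - 5) = 5 - √(-17/4) = 5 - I*√17/2 ≈ 5.0 - 2.0616*I)
S(o) = o²*(5 - I*√17/2) (S(o) = (5 - I*√17/2)*o² = o²*(5 - I*√17/2))
S(-2)*z(6) = ((½)*(-2)²*(10 - I*√17))*(3*6) = ((½)*4*(10 - I*√17))*18 = (20 - 2*I*√17)*18 = 360 - 36*I*√17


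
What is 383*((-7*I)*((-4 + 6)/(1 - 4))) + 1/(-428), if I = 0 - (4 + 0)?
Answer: -9179747/1284 ≈ -7149.3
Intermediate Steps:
I = -4 (I = 0 - 1*4 = 0 - 4 = -4)
383*((-7*I)*((-4 + 6)/(1 - 4))) + 1/(-428) = 383*((-7*(-4))*((-4 + 6)/(1 - 4))) + 1/(-428) = 383*(28*(2/(-3))) - 1/428 = 383*(28*(2*(-⅓))) - 1/428 = 383*(28*(-⅔)) - 1/428 = 383*(-56/3) - 1/428 = -21448/3 - 1/428 = -9179747/1284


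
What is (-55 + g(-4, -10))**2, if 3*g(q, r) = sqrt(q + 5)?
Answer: 26896/9 ≈ 2988.4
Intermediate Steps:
g(q, r) = sqrt(5 + q)/3 (g(q, r) = sqrt(q + 5)/3 = sqrt(5 + q)/3)
(-55 + g(-4, -10))**2 = (-55 + sqrt(5 - 4)/3)**2 = (-55 + sqrt(1)/3)**2 = (-55 + (1/3)*1)**2 = (-55 + 1/3)**2 = (-164/3)**2 = 26896/9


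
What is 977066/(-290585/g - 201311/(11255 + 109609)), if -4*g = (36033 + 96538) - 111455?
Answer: 623408222421696/34058544671 ≈ 18304.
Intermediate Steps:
g = -5279 (g = -((36033 + 96538) - 111455)/4 = -(132571 - 111455)/4 = -¼*21116 = -5279)
977066/(-290585/g - 201311/(11255 + 109609)) = 977066/(-290585/(-5279) - 201311/(11255 + 109609)) = 977066/(-290585*(-1/5279) - 201311/120864) = 977066/(290585/5279 - 201311*1/120864) = 977066/(290585/5279 - 201311/120864) = 977066/(34058544671/638041056) = 977066*(638041056/34058544671) = 623408222421696/34058544671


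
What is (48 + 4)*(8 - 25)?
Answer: -884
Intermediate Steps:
(48 + 4)*(8 - 25) = 52*(-17) = -884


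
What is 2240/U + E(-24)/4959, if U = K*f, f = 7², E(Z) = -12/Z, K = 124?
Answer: 793657/2152206 ≈ 0.36876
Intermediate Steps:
f = 49
U = 6076 (U = 124*49 = 6076)
2240/U + E(-24)/4959 = 2240/6076 - 12/(-24)/4959 = 2240*(1/6076) - 12*(-1/24)*(1/4959) = 80/217 + (½)*(1/4959) = 80/217 + 1/9918 = 793657/2152206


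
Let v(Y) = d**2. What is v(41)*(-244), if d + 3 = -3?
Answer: -8784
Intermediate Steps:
d = -6 (d = -3 - 3 = -6)
v(Y) = 36 (v(Y) = (-6)**2 = 36)
v(41)*(-244) = 36*(-244) = -8784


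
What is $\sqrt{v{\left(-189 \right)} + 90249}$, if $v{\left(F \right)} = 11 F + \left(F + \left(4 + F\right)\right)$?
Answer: $2 \sqrt{21949} \approx 296.3$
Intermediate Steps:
$v{\left(F \right)} = 4 + 13 F$ ($v{\left(F \right)} = 11 F + \left(4 + 2 F\right) = 4 + 13 F$)
$\sqrt{v{\left(-189 \right)} + 90249} = \sqrt{\left(4 + 13 \left(-189\right)\right) + 90249} = \sqrt{\left(4 - 2457\right) + 90249} = \sqrt{-2453 + 90249} = \sqrt{87796} = 2 \sqrt{21949}$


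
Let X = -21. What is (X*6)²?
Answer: 15876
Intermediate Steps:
(X*6)² = (-21*6)² = (-126)² = 15876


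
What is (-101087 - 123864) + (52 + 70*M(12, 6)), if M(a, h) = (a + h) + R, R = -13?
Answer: -224549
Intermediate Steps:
M(a, h) = -13 + a + h (M(a, h) = (a + h) - 13 = -13 + a + h)
(-101087 - 123864) + (52 + 70*M(12, 6)) = (-101087 - 123864) + (52 + 70*(-13 + 12 + 6)) = -224951 + (52 + 70*5) = -224951 + (52 + 350) = -224951 + 402 = -224549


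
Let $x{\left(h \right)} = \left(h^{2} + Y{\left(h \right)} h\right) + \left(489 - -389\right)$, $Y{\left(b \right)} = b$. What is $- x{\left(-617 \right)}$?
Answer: $-762256$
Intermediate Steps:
$x{\left(h \right)} = 878 + 2 h^{2}$ ($x{\left(h \right)} = \left(h^{2} + h h\right) + \left(489 - -389\right) = \left(h^{2} + h^{2}\right) + \left(489 + 389\right) = 2 h^{2} + 878 = 878 + 2 h^{2}$)
$- x{\left(-617 \right)} = - (878 + 2 \left(-617\right)^{2}) = - (878 + 2 \cdot 380689) = - (878 + 761378) = \left(-1\right) 762256 = -762256$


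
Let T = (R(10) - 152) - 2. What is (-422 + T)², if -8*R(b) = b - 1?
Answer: 21316689/64 ≈ 3.3307e+5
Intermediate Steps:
R(b) = ⅛ - b/8 (R(b) = -(b - 1)/8 = -(-1 + b)/8 = ⅛ - b/8)
T = -1241/8 (T = ((⅛ - ⅛*10) - 152) - 2 = ((⅛ - 5/4) - 152) - 2 = (-9/8 - 152) - 2 = -1225/8 - 2 = -1241/8 ≈ -155.13)
(-422 + T)² = (-422 - 1241/8)² = (-4617/8)² = 21316689/64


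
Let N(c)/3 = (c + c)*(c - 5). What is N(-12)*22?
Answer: 26928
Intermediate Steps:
N(c) = 6*c*(-5 + c) (N(c) = 3*((c + c)*(c - 5)) = 3*((2*c)*(-5 + c)) = 3*(2*c*(-5 + c)) = 6*c*(-5 + c))
N(-12)*22 = (6*(-12)*(-5 - 12))*22 = (6*(-12)*(-17))*22 = 1224*22 = 26928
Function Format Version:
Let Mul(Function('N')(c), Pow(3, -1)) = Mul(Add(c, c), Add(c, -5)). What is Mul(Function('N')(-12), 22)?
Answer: 26928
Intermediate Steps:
Function('N')(c) = Mul(6, c, Add(-5, c)) (Function('N')(c) = Mul(3, Mul(Add(c, c), Add(c, -5))) = Mul(3, Mul(Mul(2, c), Add(-5, c))) = Mul(3, Mul(2, c, Add(-5, c))) = Mul(6, c, Add(-5, c)))
Mul(Function('N')(-12), 22) = Mul(Mul(6, -12, Add(-5, -12)), 22) = Mul(Mul(6, -12, -17), 22) = Mul(1224, 22) = 26928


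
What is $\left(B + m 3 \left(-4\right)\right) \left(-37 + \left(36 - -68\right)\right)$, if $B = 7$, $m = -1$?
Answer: $1273$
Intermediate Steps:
$\left(B + m 3 \left(-4\right)\right) \left(-37 + \left(36 - -68\right)\right) = \left(7 - 3 \left(-4\right)\right) \left(-37 + \left(36 - -68\right)\right) = \left(7 - -12\right) \left(-37 + \left(36 + 68\right)\right) = \left(7 + 12\right) \left(-37 + 104\right) = 19 \cdot 67 = 1273$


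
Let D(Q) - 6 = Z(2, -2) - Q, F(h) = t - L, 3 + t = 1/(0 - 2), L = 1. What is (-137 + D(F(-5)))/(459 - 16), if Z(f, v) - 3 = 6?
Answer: -235/886 ≈ -0.26524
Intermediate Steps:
Z(f, v) = 9 (Z(f, v) = 3 + 6 = 9)
t = -7/2 (t = -3 + 1/(0 - 2) = -3 + 1/(-2) = -3 - 1/2 = -7/2 ≈ -3.5000)
F(h) = -9/2 (F(h) = -7/2 - 1*1 = -7/2 - 1 = -9/2)
D(Q) = 15 - Q (D(Q) = 6 + (9 - Q) = 15 - Q)
(-137 + D(F(-5)))/(459 - 16) = (-137 + (15 - 1*(-9/2)))/(459 - 16) = (-137 + (15 + 9/2))/443 = (-137 + 39/2)*(1/443) = -235/2*1/443 = -235/886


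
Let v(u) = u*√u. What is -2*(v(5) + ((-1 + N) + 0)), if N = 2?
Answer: -2 - 10*√5 ≈ -24.361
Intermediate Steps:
v(u) = u^(3/2)
-2*(v(5) + ((-1 + N) + 0)) = -2*(5^(3/2) + ((-1 + 2) + 0)) = -2*(5*√5 + (1 + 0)) = -2*(5*√5 + 1) = -2*(1 + 5*√5) = -2 - 10*√5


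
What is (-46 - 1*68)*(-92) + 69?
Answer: 10557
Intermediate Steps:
(-46 - 1*68)*(-92) + 69 = (-46 - 68)*(-92) + 69 = -114*(-92) + 69 = 10488 + 69 = 10557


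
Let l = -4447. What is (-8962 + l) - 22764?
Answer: -36173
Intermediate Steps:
(-8962 + l) - 22764 = (-8962 - 4447) - 22764 = -13409 - 22764 = -36173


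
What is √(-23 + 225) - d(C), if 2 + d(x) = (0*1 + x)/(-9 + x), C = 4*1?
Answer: 14/5 + √202 ≈ 17.013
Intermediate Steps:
C = 4
d(x) = -2 + x/(-9 + x) (d(x) = -2 + (0*1 + x)/(-9 + x) = -2 + (0 + x)/(-9 + x) = -2 + x/(-9 + x))
√(-23 + 225) - d(C) = √(-23 + 225) - (18 - 1*4)/(-9 + 4) = √202 - (18 - 4)/(-5) = √202 - (-1)*14/5 = √202 - 1*(-14/5) = √202 + 14/5 = 14/5 + √202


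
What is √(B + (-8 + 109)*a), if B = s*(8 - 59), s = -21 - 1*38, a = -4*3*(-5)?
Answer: √9069 ≈ 95.231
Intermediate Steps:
a = 60 (a = -12*(-5) = 60)
s = -59 (s = -21 - 38 = -59)
B = 3009 (B = -59*(8 - 59) = -59*(-51) = 3009)
√(B + (-8 + 109)*a) = √(3009 + (-8 + 109)*60) = √(3009 + 101*60) = √(3009 + 6060) = √9069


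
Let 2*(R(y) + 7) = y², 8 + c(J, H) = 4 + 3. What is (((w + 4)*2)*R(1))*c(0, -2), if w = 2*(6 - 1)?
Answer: 182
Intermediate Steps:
w = 10 (w = 2*5 = 10)
c(J, H) = -1 (c(J, H) = -8 + (4 + 3) = -8 + 7 = -1)
R(y) = -7 + y²/2
(((w + 4)*2)*R(1))*c(0, -2) = (((10 + 4)*2)*(-7 + (½)*1²))*(-1) = ((14*2)*(-7 + (½)*1))*(-1) = (28*(-7 + ½))*(-1) = (28*(-13/2))*(-1) = -182*(-1) = 182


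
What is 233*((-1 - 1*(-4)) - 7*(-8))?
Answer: 13747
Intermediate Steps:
233*((-1 - 1*(-4)) - 7*(-8)) = 233*((-1 + 4) + 56) = 233*(3 + 56) = 233*59 = 13747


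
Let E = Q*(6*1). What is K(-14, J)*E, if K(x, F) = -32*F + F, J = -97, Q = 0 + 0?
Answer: 0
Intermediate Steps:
Q = 0
K(x, F) = -31*F
E = 0 (E = 0*(6*1) = 0*6 = 0)
K(-14, J)*E = -31*(-97)*0 = 3007*0 = 0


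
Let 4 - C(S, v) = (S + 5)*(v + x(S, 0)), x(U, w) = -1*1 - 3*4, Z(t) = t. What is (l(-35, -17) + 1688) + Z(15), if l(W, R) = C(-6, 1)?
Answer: 1695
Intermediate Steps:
x(U, w) = -13 (x(U, w) = -1 - 12 = -13)
C(S, v) = 4 - (-13 + v)*(5 + S) (C(S, v) = 4 - (S + 5)*(v - 13) = 4 - (5 + S)*(-13 + v) = 4 - (-13 + v)*(5 + S))
l(W, R) = -8 (l(W, R) = 69 - 5*1 + 13*(-6) - 1*(-6)*1 = 69 - 5 - 78 + 6 = -8)
(l(-35, -17) + 1688) + Z(15) = (-8 + 1688) + 15 = 1680 + 15 = 1695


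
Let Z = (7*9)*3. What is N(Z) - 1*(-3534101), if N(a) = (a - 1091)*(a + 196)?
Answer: 3186831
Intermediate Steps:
Z = 189 (Z = 63*3 = 189)
N(a) = (-1091 + a)*(196 + a)
N(Z) - 1*(-3534101) = (-213836 + 189² - 895*189) - 1*(-3534101) = (-213836 + 35721 - 169155) + 3534101 = -347270 + 3534101 = 3186831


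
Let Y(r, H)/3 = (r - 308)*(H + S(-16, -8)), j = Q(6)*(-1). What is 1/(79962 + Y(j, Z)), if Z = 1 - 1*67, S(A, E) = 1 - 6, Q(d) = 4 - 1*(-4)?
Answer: 1/147270 ≈ 6.7903e-6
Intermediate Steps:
Q(d) = 8 (Q(d) = 4 + 4 = 8)
S(A, E) = -5
Z = -66 (Z = 1 - 67 = -66)
j = -8 (j = 8*(-1) = -8)
Y(r, H) = 3*(-308 + r)*(-5 + H) (Y(r, H) = 3*((r - 308)*(H - 5)) = 3*((-308 + r)*(-5 + H)) = 3*(-308 + r)*(-5 + H))
1/(79962 + Y(j, Z)) = 1/(79962 + (4620 - 924*(-66) - 15*(-8) + 3*(-66)*(-8))) = 1/(79962 + (4620 + 60984 + 120 + 1584)) = 1/(79962 + 67308) = 1/147270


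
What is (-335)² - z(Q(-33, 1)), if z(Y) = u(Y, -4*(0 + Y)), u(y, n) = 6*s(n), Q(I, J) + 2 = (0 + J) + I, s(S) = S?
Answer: 111409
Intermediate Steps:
Q(I, J) = -2 + I + J (Q(I, J) = -2 + ((0 + J) + I) = -2 + (J + I) = -2 + (I + J) = -2 + I + J)
u(y, n) = 6*n
z(Y) = -24*Y (z(Y) = 6*(-4*(0 + Y)) = 6*(-4*Y) = -24*Y)
(-335)² - z(Q(-33, 1)) = (-335)² - (-24)*(-2 - 33 + 1) = 112225 - (-24)*(-34) = 112225 - 1*816 = 112225 - 816 = 111409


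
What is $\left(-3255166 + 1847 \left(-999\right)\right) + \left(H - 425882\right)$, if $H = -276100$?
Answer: $-5802301$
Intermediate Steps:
$\left(-3255166 + 1847 \left(-999\right)\right) + \left(H - 425882\right) = \left(-3255166 + 1847 \left(-999\right)\right) - 701982 = \left(-3255166 - 1845153\right) - 701982 = -5100319 - 701982 = -5802301$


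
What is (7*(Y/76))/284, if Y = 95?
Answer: 35/1136 ≈ 0.030810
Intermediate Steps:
(7*(Y/76))/284 = (7*(95/76))/284 = (7*(95*(1/76)))*(1/284) = (7*(5/4))*(1/284) = (35/4)*(1/284) = 35/1136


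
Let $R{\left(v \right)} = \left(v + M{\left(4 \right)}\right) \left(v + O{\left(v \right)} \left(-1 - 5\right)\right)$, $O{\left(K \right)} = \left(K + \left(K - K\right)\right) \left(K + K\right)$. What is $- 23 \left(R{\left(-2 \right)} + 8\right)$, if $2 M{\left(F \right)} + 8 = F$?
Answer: $-4784$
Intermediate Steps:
$O{\left(K \right)} = 2 K^{2}$ ($O{\left(K \right)} = \left(K + 0\right) 2 K = K 2 K = 2 K^{2}$)
$M{\left(F \right)} = -4 + \frac{F}{2}$
$R{\left(v \right)} = \left(-2 + v\right) \left(v - 12 v^{2}\right)$ ($R{\left(v \right)} = \left(v + \left(-4 + \frac{1}{2} \cdot 4\right)\right) \left(v + 2 v^{2} \left(-1 - 5\right)\right) = \left(v + \left(-4 + 2\right)\right) \left(v + 2 v^{2} \left(-6\right)\right) = \left(v - 2\right) \left(v - 12 v^{2}\right) = \left(-2 + v\right) \left(v - 12 v^{2}\right)$)
$- 23 \left(R{\left(-2 \right)} + 8\right) = - 23 \left(- 2 \left(-2 - 12 \left(-2\right)^{2} + 25 \left(-2\right)\right) + 8\right) = - 23 \left(- 2 \left(-2 - 48 - 50\right) + 8\right) = - 23 \left(\left(-2\right) \left(-100\right) + 8\right) = - 23 \left(200 + 8\right) = \left(-23\right) 208 = -4784$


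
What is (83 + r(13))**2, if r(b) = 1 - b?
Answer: 5041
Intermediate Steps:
(83 + r(13))**2 = (83 + (1 - 1*13))**2 = (83 + (1 - 13))**2 = (83 - 12)**2 = 71**2 = 5041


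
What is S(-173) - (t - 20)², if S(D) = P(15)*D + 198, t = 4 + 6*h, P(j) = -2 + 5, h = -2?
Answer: -1105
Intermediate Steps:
P(j) = 3
t = -8 (t = 4 + 6*(-2) = 4 - 12 = -8)
S(D) = 198 + 3*D (S(D) = 3*D + 198 = 198 + 3*D)
S(-173) - (t - 20)² = (198 + 3*(-173)) - (-8 - 20)² = (198 - 519) - 1*(-28)² = -321 - 1*784 = -321 - 784 = -1105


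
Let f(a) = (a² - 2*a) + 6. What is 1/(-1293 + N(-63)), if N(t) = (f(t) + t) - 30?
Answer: 1/2715 ≈ 0.00036832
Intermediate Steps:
f(a) = 6 + a² - 2*a
N(t) = -24 + t² - t (N(t) = ((6 + t² - 2*t) + t) - 30 = (6 + t² - t) - 30 = -24 + t² - t)
1/(-1293 + N(-63)) = 1/(-1293 + (-24 + (-63)² - 1*(-63))) = 1/(-1293 + (-24 + 3969 + 63)) = 1/(-1293 + 4008) = 1/2715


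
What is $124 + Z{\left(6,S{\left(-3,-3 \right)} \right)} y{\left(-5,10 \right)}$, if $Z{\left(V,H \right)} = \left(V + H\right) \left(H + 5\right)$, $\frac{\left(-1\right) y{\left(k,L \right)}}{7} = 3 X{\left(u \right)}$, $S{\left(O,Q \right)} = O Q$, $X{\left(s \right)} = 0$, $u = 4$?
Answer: $124$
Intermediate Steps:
$y{\left(k,L \right)} = 0$ ($y{\left(k,L \right)} = - 7 \cdot 3 \cdot 0 = \left(-7\right) 0 = 0$)
$Z{\left(V,H \right)} = \left(5 + H\right) \left(H + V\right)$ ($Z{\left(V,H \right)} = \left(H + V\right) \left(5 + H\right) = \left(5 + H\right) \left(H + V\right)$)
$124 + Z{\left(6,S{\left(-3,-3 \right)} \right)} y{\left(-5,10 \right)} = 124 + \left(\left(\left(-3\right) \left(-3\right)\right)^{2} + 5 \left(\left(-3\right) \left(-3\right)\right) + 5 \cdot 6 + \left(-3\right) \left(-3\right) 6\right) 0 = 124 + \left(9^{2} + 5 \cdot 9 + 30 + 9 \cdot 6\right) 0 = 124 + \left(81 + 45 + 30 + 54\right) 0 = 124 + 210 \cdot 0 = 124 + 0 = 124$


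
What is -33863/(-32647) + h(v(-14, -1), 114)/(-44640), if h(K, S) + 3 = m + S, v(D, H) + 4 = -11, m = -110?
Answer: 1511611673/1457362080 ≈ 1.0372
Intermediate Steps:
v(D, H) = -15 (v(D, H) = -4 - 11 = -15)
h(K, S) = -113 + S (h(K, S) = -3 + (-110 + S) = -113 + S)
-33863/(-32647) + h(v(-14, -1), 114)/(-44640) = -33863/(-32647) + (-113 + 114)/(-44640) = -33863*(-1/32647) + 1*(-1/44640) = 33863/32647 - 1/44640 = 1511611673/1457362080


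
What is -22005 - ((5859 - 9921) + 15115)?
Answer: -33058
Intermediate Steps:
-22005 - ((5859 - 9921) + 15115) = -22005 - (-4062 + 15115) = -22005 - 1*11053 = -22005 - 11053 = -33058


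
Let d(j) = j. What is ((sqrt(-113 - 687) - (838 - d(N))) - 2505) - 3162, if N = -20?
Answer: -6525 + 20*I*sqrt(2) ≈ -6525.0 + 28.284*I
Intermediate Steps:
((sqrt(-113 - 687) - (838 - d(N))) - 2505) - 3162 = ((sqrt(-113 - 687) - (838 - 1*(-20))) - 2505) - 3162 = ((sqrt(-800) - (838 + 20)) - 2505) - 3162 = ((20*I*sqrt(2) - 1*858) - 2505) - 3162 = ((20*I*sqrt(2) - 858) - 2505) - 3162 = ((-858 + 20*I*sqrt(2)) - 2505) - 3162 = (-3363 + 20*I*sqrt(2)) - 3162 = -6525 + 20*I*sqrt(2)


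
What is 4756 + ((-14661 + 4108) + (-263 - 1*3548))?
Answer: -9608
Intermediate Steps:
4756 + ((-14661 + 4108) + (-263 - 1*3548)) = 4756 + (-10553 + (-263 - 3548)) = 4756 + (-10553 - 3811) = 4756 - 14364 = -9608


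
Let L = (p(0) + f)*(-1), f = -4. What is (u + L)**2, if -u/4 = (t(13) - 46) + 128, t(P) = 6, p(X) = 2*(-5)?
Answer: 114244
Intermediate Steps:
p(X) = -10
u = -352 (u = -4*((6 - 46) + 128) = -4*(-40 + 128) = -4*88 = -352)
L = 14 (L = (-10 - 4)*(-1) = -14*(-1) = 14)
(u + L)**2 = (-352 + 14)**2 = (-338)**2 = 114244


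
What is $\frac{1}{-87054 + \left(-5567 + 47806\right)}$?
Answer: $- \frac{1}{44815} \approx -2.2314 \cdot 10^{-5}$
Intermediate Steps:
$\frac{1}{-87054 + \left(-5567 + 47806\right)} = \frac{1}{-87054 + 42239} = \frac{1}{-44815} = - \frac{1}{44815}$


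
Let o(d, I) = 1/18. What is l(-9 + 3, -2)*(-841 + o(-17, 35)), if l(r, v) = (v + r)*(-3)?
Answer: -60548/3 ≈ -20183.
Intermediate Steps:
l(r, v) = -3*r - 3*v (l(r, v) = (r + v)*(-3) = -3*r - 3*v)
o(d, I) = 1/18
l(-9 + 3, -2)*(-841 + o(-17, 35)) = (-3*(-9 + 3) - 3*(-2))*(-841 + 1/18) = (-3*(-6) + 6)*(-15137/18) = (18 + 6)*(-15137/18) = 24*(-15137/18) = -60548/3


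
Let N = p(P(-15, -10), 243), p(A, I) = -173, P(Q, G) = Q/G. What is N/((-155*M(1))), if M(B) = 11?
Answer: 173/1705 ≈ 0.10147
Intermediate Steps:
N = -173
N/((-155*M(1))) = -173/((-155*11)) = -173/(-1705) = -173*(-1/1705) = 173/1705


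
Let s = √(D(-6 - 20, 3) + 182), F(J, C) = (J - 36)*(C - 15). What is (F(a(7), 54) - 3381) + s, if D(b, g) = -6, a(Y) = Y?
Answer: -4512 + 4*√11 ≈ -4498.7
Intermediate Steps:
F(J, C) = (-36 + J)*(-15 + C)
s = 4*√11 (s = √(-6 + 182) = √176 = 4*√11 ≈ 13.266)
(F(a(7), 54) - 3381) + s = ((540 - 36*54 - 15*7 + 54*7) - 3381) + 4*√11 = ((540 - 1944 - 105 + 378) - 3381) + 4*√11 = (-1131 - 3381) + 4*√11 = -4512 + 4*√11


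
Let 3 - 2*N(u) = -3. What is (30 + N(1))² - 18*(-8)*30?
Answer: 5409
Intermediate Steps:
N(u) = 3 (N(u) = 3/2 - ½*(-3) = 3/2 + 3/2 = 3)
(30 + N(1))² - 18*(-8)*30 = (30 + 3)² - 18*(-8)*30 = 33² - (-144)*30 = 1089 - 1*(-4320) = 1089 + 4320 = 5409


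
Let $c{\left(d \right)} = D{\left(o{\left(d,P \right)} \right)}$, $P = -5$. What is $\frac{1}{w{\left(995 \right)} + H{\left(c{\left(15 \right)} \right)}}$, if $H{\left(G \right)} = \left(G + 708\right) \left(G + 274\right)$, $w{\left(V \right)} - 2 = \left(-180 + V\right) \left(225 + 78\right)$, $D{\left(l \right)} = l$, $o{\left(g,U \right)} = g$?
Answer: $\frac{1}{455894} \approx 2.1935 \cdot 10^{-6}$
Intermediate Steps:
$w{\left(V \right)} = -54538 + 303 V$ ($w{\left(V \right)} = 2 + \left(-180 + V\right) \left(225 + 78\right) = 2 + \left(-180 + V\right) 303 = 2 + \left(-54540 + 303 V\right) = -54538 + 303 V$)
$c{\left(d \right)} = d$
$H{\left(G \right)} = \left(274 + G\right) \left(708 + G\right)$ ($H{\left(G \right)} = \left(708 + G\right) \left(274 + G\right) = \left(274 + G\right) \left(708 + G\right)$)
$\frac{1}{w{\left(995 \right)} + H{\left(c{\left(15 \right)} \right)}} = \frac{1}{\left(-54538 + 303 \cdot 995\right) + \left(193992 + 15^{2} + 982 \cdot 15\right)} = \frac{1}{\left(-54538 + 301485\right) + \left(193992 + 225 + 14730\right)} = \frac{1}{246947 + 208947} = \frac{1}{455894}$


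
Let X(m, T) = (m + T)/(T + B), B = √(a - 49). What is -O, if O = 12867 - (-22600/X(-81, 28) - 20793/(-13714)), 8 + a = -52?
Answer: -672954785/726842 + 22600*I*√109/53 ≈ -925.86 + 4451.9*I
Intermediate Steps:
a = -60 (a = -8 - 52 = -60)
B = I*√109 (B = √(-60 - 49) = √(-109) = I*√109 ≈ 10.44*I)
X(m, T) = (T + m)/(T + I*√109) (X(m, T) = (m + T)/(T + I*√109) = (T + m)/(T + I*√109))
O = 672954785/726842 - 22600*I*√109/53 (O = 12867 - (-22600*(28 + I*√109)/(28 - 81) - 20793/(-13714)) = 12867 - (-(-632800/53 - 22600*I*√109/53) - 20793*(-1/13714)) = 12867 - (-(-632800/53 - 22600*I*√109/53) + 20793/13714) = 12867 - (-22600*(-28/53 - I*√109/53) + 20793/13714) = 12867 - ((632800/53 + 22600*I*√109/53) + 20793/13714) = 12867 - (8679321229/726842 + 22600*I*√109/53) = 12867 + (-8679321229/726842 - 22600*I*√109/53) = 672954785/726842 - 22600*I*√109/53 ≈ 925.86 - 4451.9*I)
-O = -(672954785/726842 - 22600*I*√109/53) = -672954785/726842 + 22600*I*√109/53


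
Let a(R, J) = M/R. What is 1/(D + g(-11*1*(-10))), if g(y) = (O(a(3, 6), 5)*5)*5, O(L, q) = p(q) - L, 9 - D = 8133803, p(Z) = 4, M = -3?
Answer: -1/8133669 ≈ -1.2295e-7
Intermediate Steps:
a(R, J) = -3/R
D = -8133794 (D = 9 - 1*8133803 = 9 - 8133803 = -8133794)
O(L, q) = 4 - L
g(y) = 125 (g(y) = ((4 - (-3)/3)*5)*5 = ((4 - 1*(-1))*5)*5 = ((4 + 1)*5)*5 = (5*5)*5 = 25*5 = 125)
1/(D + g(-11*1*(-10))) = 1/(-8133794 + 125) = 1/(-8133669) = -1/8133669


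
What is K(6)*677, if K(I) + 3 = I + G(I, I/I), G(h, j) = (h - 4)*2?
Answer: 4739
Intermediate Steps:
G(h, j) = -8 + 2*h (G(h, j) = (-4 + h)*2 = -8 + 2*h)
K(I) = -11 + 3*I (K(I) = -3 + (I + (-8 + 2*I)) = -3 + (-8 + 3*I) = -11 + 3*I)
K(6)*677 = (-11 + 3*6)*677 = (-11 + 18)*677 = 7*677 = 4739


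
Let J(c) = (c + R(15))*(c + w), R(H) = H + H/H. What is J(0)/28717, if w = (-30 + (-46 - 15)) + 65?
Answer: -32/2209 ≈ -0.014486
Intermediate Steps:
w = -26 (w = (-30 - 61) + 65 = -91 + 65 = -26)
R(H) = 1 + H (R(H) = H + 1 = 1 + H)
J(c) = (-26 + c)*(16 + c) (J(c) = (c + (1 + 15))*(c - 26) = (c + 16)*(-26 + c) = (16 + c)*(-26 + c) = (-26 + c)*(16 + c))
J(0)/28717 = (-416 + 0² - 10*0)/28717 = (-416 + 0 + 0)*(1/28717) = -416*1/28717 = -32/2209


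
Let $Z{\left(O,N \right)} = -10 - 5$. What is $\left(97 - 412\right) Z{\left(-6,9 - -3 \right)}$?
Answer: $4725$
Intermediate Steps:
$Z{\left(O,N \right)} = -15$ ($Z{\left(O,N \right)} = -10 - 5 = -15$)
$\left(97 - 412\right) Z{\left(-6,9 - -3 \right)} = \left(97 - 412\right) \left(-15\right) = \left(-315\right) \left(-15\right) = 4725$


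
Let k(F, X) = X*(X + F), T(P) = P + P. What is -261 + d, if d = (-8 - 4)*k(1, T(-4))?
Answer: -933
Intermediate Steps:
T(P) = 2*P
k(F, X) = X*(F + X)
d = -672 (d = (-8 - 4)*((2*(-4))*(1 + 2*(-4))) = -(-96)*(1 - 8) = -(-96)*(-7) = -12*56 = -672)
-261 + d = -261 - 672 = -933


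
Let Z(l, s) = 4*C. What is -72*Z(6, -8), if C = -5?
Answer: 1440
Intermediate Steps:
Z(l, s) = -20 (Z(l, s) = 4*(-5) = -20)
-72*Z(6, -8) = -72*(-20) = 1440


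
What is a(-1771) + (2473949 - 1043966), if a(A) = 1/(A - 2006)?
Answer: 5401045790/3777 ≈ 1.4300e+6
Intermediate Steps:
a(A) = 1/(-2006 + A)
a(-1771) + (2473949 - 1043966) = 1/(-2006 - 1771) + (2473949 - 1043966) = 1/(-3777) + 1429983 = -1/3777 + 1429983 = 5401045790/3777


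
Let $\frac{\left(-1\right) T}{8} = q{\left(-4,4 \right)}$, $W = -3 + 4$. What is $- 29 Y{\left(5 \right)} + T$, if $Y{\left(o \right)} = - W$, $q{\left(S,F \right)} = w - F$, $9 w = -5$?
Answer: $\frac{589}{9} \approx 65.444$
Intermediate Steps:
$w = - \frac{5}{9}$ ($w = \frac{1}{9} \left(-5\right) = - \frac{5}{9} \approx -0.55556$)
$q{\left(S,F \right)} = - \frac{5}{9} - F$
$W = 1$
$Y{\left(o \right)} = -1$ ($Y{\left(o \right)} = \left(-1\right) 1 = -1$)
$T = \frac{328}{9}$ ($T = - 8 \left(- \frac{5}{9} - 4\right) = \left(-8\right) \left(- \frac{41}{9}\right) = \frac{328}{9} \approx 36.444$)
$- 29 Y{\left(5 \right)} + T = \left(-29\right) \left(-1\right) + \frac{328}{9} = 29 + \frac{328}{9} = \frac{589}{9}$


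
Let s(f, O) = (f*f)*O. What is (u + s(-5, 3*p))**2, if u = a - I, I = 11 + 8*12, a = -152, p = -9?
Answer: 872356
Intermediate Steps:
s(f, O) = O*f**2 (s(f, O) = f**2*O = O*f**2)
I = 107 (I = 11 + 96 = 107)
u = -259 (u = -152 - 1*107 = -152 - 107 = -259)
(u + s(-5, 3*p))**2 = (-259 + (3*(-9))*(-5)**2)**2 = (-259 - 27*25)**2 = (-259 - 675)**2 = (-934)**2 = 872356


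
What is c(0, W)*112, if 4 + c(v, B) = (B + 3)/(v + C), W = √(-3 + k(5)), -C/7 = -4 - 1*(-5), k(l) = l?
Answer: -496 - 16*√2 ≈ -518.63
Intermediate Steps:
C = -7 (C = -7*(-4 - 1*(-5)) = -7*(-4 + 5) = -7*1 = -7)
W = √2 (W = √(-3 + 5) = √2 ≈ 1.4142)
c(v, B) = -4 + (3 + B)/(-7 + v) (c(v, B) = -4 + (B + 3)/(v - 7) = -4 + (3 + B)/(-7 + v))
c(0, W)*112 = ((31 + √2 - 4*0)/(-7 + 0))*112 = ((31 + √2 + 0)/(-7))*112 = -(31 + √2)/7*112 = (-31/7 - √2/7)*112 = -496 - 16*√2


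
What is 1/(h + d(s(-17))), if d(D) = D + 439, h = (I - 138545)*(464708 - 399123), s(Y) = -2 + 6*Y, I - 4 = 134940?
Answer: -1/236171250 ≈ -4.2342e-9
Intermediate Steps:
I = 134944 (I = 4 + 134940 = 134944)
h = -236171585 (h = (134944 - 138545)*(464708 - 399123) = -3601*65585 = -236171585)
d(D) = 439 + D
1/(h + d(s(-17))) = 1/(-236171585 + (439 + (-2 + 6*(-17)))) = 1/(-236171585 + (439 + (-2 - 102))) = 1/(-236171585 + (439 - 104)) = 1/(-236171585 + 335) = 1/(-236171250) = -1/236171250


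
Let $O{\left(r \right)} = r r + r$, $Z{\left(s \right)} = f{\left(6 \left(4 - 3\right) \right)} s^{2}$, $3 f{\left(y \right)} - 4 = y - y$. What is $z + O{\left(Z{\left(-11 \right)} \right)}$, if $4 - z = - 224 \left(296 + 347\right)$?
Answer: $\frac{1532032}{9} \approx 1.7023 \cdot 10^{5}$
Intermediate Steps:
$f{\left(y \right)} = \frac{4}{3}$ ($f{\left(y \right)} = \frac{4}{3} + \frac{y - y}{3} = \frac{4}{3} + \frac{1}{3} \cdot 0 = \frac{4}{3} + 0 = \frac{4}{3}$)
$Z{\left(s \right)} = \frac{4 s^{2}}{3}$
$O{\left(r \right)} = r + r^{2}$ ($O{\left(r \right)} = r^{2} + r = r + r^{2}$)
$z = 144036$ ($z = 4 - - 224 \left(296 + 347\right) = 4 - \left(-224\right) 643 = 4 - -144032 = 4 + 144032 = 144036$)
$z + O{\left(Z{\left(-11 \right)} \right)} = 144036 + \frac{4 \left(-11\right)^{2}}{3} \left(1 + \frac{4 \left(-11\right)^{2}}{3}\right) = 144036 + \frac{4}{3} \cdot 121 \left(1 + \frac{4}{3} \cdot 121\right) = 144036 + \frac{484 \left(1 + \frac{484}{3}\right)}{3} = 144036 + \frac{484}{3} \cdot \frac{487}{3} = 144036 + \frac{235708}{9} = \frac{1532032}{9}$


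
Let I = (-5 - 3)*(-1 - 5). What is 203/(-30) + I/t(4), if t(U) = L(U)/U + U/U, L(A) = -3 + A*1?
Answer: 949/30 ≈ 31.633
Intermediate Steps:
L(A) = -3 + A
t(U) = 1 + (-3 + U)/U (t(U) = (-3 + U)/U + U/U = (-3 + U)/U + 1 = 1 + (-3 + U)/U)
I = 48 (I = -8*(-6) = 48)
203/(-30) + I/t(4) = 203/(-30) + 48/(2 - 3/4) = 203*(-1/30) + 48/(2 - 3*1/4) = -203/30 + 48/(2 - 3/4) = -203/30 + 48/(5/4) = -203/30 + 48*(4/5) = -203/30 + 192/5 = 949/30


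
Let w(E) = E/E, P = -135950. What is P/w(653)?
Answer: -135950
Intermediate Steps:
w(E) = 1
P/w(653) = -135950/1 = -135950*1 = -135950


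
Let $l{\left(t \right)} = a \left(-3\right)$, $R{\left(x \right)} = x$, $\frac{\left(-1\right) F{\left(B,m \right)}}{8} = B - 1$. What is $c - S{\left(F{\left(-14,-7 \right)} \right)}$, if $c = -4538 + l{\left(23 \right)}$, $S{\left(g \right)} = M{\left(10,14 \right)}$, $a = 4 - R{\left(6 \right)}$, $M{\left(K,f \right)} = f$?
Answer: $-4546$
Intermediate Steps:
$F{\left(B,m \right)} = 8 - 8 B$ ($F{\left(B,m \right)} = - 8 \left(B - 1\right) = - 8 \left(-1 + B\right) = 8 - 8 B$)
$a = -2$ ($a = 4 - 6 = -2$)
$S{\left(g \right)} = 14$
$l{\left(t \right)} = 6$ ($l{\left(t \right)} = \left(-2\right) \left(-3\right) = 6$)
$c = -4532$ ($c = -4538 + 6 = -4532$)
$c - S{\left(F{\left(-14,-7 \right)} \right)} = -4532 - 14 = -4546$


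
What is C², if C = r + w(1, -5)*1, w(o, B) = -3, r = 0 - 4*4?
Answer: 361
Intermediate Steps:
r = -16 (r = 0 - 16 = -16)
C = -19 (C = -16 - 3*1 = -16 - 3 = -19)
C² = (-19)² = 361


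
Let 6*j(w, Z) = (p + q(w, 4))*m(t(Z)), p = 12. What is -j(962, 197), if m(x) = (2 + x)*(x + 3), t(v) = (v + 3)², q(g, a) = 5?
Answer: -4533900017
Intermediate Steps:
t(v) = (3 + v)²
m(x) = (2 + x)*(3 + x)
j(w, Z) = 17 + 17*(3 + Z)⁴/6 + 85*(3 + Z)²/6 (j(w, Z) = ((12 + 5)*(6 + ((3 + Z)²)² + 5*(3 + Z)²))/6 = (17*(6 + (3 + Z)⁴ + 5*(3 + Z)²))/6 = (102 + 17*(3 + Z)⁴ + 85*(3 + Z)²)/6 = 17 + 17*(3 + Z)⁴/6 + 85*(3 + Z)²/6)
-j(962, 197) = -(17 + 17*(3 + 197)⁴/6 + 85*(3 + 197)²/6) = -(17 + (17/6)*200⁴ + (85/6)*200²) = -(17 + (17/6)*1600000000 + (85/6)*40000) = -(17 + 13600000000/3 + 1700000/3) = -1*4533900017 = -4533900017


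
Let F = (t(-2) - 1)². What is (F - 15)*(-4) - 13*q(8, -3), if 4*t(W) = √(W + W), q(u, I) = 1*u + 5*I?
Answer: 148 + 4*I ≈ 148.0 + 4.0*I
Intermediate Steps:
q(u, I) = u + 5*I
t(W) = √2*√W/4 (t(W) = √(W + W)/4 = √(2*W)/4 = (√2*√W)/4 = √2*√W/4)
F = (-1 + I/2)² (F = (√2*√(-2)/4 - 1)² = (√2*(I*√2)/4 - 1)² = (I/2 - 1)² = (-1 + I/2)² ≈ 0.75 - 1.0*I)
(F - 15)*(-4) - 13*q(8, -3) = ((¾ - I) - 15)*(-4) - 13*(8 + 5*(-3)) = (-57/4 - I)*(-4) - 13*(8 - 15) = (57 + 4*I) - 13*(-7) = (57 + 4*I) + 91 = 148 + 4*I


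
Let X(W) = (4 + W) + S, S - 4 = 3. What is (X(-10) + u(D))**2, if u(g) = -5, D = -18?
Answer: 16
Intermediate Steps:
S = 7 (S = 4 + 3 = 7)
X(W) = 11 + W (X(W) = (4 + W) + 7 = 11 + W)
(X(-10) + u(D))**2 = ((11 - 10) - 5)**2 = (1 - 5)**2 = (-4)**2 = 16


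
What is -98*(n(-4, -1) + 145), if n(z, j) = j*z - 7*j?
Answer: -15288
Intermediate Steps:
n(z, j) = -7*j + j*z
-98*(n(-4, -1) + 145) = -98*(-(-7 - 4) + 145) = -98*(-1*(-11) + 145) = -98*(11 + 145) = -98*156 = -15288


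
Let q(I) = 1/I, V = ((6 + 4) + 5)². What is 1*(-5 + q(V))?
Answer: -1124/225 ≈ -4.9956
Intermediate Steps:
V = 225 (V = (10 + 5)² = 15² = 225)
q(I) = 1/I
1*(-5 + q(V)) = 1*(-5 + 1/225) = 1*(-1124/225) = -1124/225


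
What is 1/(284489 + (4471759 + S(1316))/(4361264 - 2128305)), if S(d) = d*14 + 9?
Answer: 2232959/635256763143 ≈ 3.5150e-6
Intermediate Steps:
S(d) = 9 + 14*d (S(d) = 14*d + 9 = 9 + 14*d)
1/(284489 + (4471759 + S(1316))/(4361264 - 2128305)) = 1/(284489 + (4471759 + (9 + 14*1316))/(4361264 - 2128305)) = 1/(284489 + (4471759 + (9 + 18424))/2232959) = 1/(284489 + (4471759 + 18433)*(1/2232959)) = 1/(284489 + 4490192*(1/2232959)) = 1/(284489 + 4490192/2232959) = 1/(635256763143/2232959) = 2232959/635256763143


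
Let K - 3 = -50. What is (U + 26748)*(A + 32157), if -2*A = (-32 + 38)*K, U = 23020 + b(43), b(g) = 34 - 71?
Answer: 1606211838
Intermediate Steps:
K = -47 (K = 3 - 50 = -47)
b(g) = -37
U = 22983 (U = 23020 - 37 = 22983)
A = 141 (A = -(-32 + 38)*(-47)/2 = -3*(-47) = -½*(-282) = 141)
(U + 26748)*(A + 32157) = (22983 + 26748)*(141 + 32157) = 49731*32298 = 1606211838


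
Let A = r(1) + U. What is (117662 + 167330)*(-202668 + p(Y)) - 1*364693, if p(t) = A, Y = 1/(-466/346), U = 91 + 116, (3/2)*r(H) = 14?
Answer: -173092410239/3 ≈ -5.7698e+10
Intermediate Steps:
r(H) = 28/3 (r(H) = (⅔)*14 = 28/3)
U = 207
A = 649/3 (A = 28/3 + 207 = 649/3 ≈ 216.33)
Y = -173/233 (Y = 1/(-466*1/346) = 1/(-233/173) = -173/233 ≈ -0.74249)
p(t) = 649/3
(117662 + 167330)*(-202668 + p(Y)) - 1*364693 = (117662 + 167330)*(-202668 + 649/3) - 1*364693 = 284992*(-607355/3) - 364693 = -173091316160/3 - 364693 = -173092410239/3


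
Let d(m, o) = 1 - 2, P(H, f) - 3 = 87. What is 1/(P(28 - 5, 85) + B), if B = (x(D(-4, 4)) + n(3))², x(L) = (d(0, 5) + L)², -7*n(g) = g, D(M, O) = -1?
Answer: 49/5035 ≈ 0.0097319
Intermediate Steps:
P(H, f) = 90 (P(H, f) = 3 + 87 = 90)
d(m, o) = -1
n(g) = -g/7
x(L) = (-1 + L)²
B = 625/49 (B = ((-1 - 1)² - ⅐*3)² = ((-2)² - 3/7)² = (4 - 3/7)² = (25/7)² = 625/49 ≈ 12.755)
1/(P(28 - 5, 85) + B) = 1/(90 + 625/49) = 1/(5035/49) = 49/5035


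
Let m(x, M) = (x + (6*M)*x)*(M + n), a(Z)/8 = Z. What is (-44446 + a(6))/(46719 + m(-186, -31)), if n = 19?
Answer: 44398/366201 ≈ 0.12124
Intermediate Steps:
a(Z) = 8*Z
m(x, M) = (19 + M)*(x + 6*M*x) (m(x, M) = (x + (6*M)*x)*(M + 19) = (x + 6*M*x)*(19 + M) = (19 + M)*(x + 6*M*x))
(-44446 + a(6))/(46719 + m(-186, -31)) = (-44446 + 8*6)/(46719 - 186*(19 + 6*(-31)² + 115*(-31))) = (-44446 + 48)/(46719 - 186*(19 + 6*961 - 3565)) = -44398/(46719 - 186*(19 + 5766 - 3565)) = -44398/(46719 - 186*2220) = -44398/(46719 - 412920) = -44398/(-366201) = -44398*(-1/366201) = 44398/366201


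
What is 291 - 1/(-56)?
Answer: 16297/56 ≈ 291.02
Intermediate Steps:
291 - 1/(-56) = 291 - 1*(-1/56) = 291 + 1/56 = 16297/56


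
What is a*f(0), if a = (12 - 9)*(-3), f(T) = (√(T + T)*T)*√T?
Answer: 0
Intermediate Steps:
f(T) = √2*T² (f(T) = (√(2*T)*T)*√T = ((√2*√T)*T)*√T = (√2*T^(3/2))*√T = √2*T²)
a = -9 (a = 3*(-3) = -9)
a*f(0) = -9*√2*0² = -9*√2*0 = -9*0 = 0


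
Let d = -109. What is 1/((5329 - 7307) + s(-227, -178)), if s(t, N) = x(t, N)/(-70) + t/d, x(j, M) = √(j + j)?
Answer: -57515893750/113646659728237 + 415835*I*√454/113646659728237 ≈ -0.00050609 + 7.7964e-8*I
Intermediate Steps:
x(j, M) = √2*√j (x(j, M) = √(2*j) = √2*√j)
s(t, N) = -t/109 - √2*√t/70 (s(t, N) = (√2*√t)/(-70) + t/(-109) = (√2*√t)*(-1/70) + t*(-1/109) = -√2*√t/70 - t/109 = -t/109 - √2*√t/70)
1/((5329 - 7307) + s(-227, -178)) = 1/((5329 - 7307) + (-1/109*(-227) - √2*√(-227)/70)) = 1/(-1978 + (227/109 - √2*I*√227/70)) = 1/(-1978 + (227/109 - I*√454/70)) = 1/(-215375/109 - I*√454/70)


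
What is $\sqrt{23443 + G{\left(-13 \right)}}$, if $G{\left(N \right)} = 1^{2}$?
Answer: $2 \sqrt{5861} \approx 153.11$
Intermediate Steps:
$G{\left(N \right)} = 1$
$\sqrt{23443 + G{\left(-13 \right)}} = \sqrt{23443 + 1} = \sqrt{23444} = 2 \sqrt{5861}$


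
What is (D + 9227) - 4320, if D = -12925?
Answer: -8018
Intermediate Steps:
(D + 9227) - 4320 = (-12925 + 9227) - 4320 = -3698 - 4320 = -8018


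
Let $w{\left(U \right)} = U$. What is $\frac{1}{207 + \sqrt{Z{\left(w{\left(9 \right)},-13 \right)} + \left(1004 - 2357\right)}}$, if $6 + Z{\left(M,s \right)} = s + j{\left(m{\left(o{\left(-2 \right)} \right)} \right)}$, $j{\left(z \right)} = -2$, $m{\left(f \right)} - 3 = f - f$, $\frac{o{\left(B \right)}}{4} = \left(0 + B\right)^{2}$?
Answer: $\frac{69}{14741} - \frac{i \sqrt{1374}}{44223} \approx 0.0046808 - 0.00083819 i$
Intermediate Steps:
$o{\left(B \right)} = 4 B^{2}$ ($o{\left(B \right)} = 4 \left(0 + B\right)^{2} = 4 B^{2}$)
$m{\left(f \right)} = 3$ ($m{\left(f \right)} = 3 + \left(f - f\right) = 3 + 0 = 3$)
$Z{\left(M,s \right)} = -8 + s$ ($Z{\left(M,s \right)} = -6 + \left(s - 2\right) = -6 + \left(-2 + s\right) = -8 + s$)
$\frac{1}{207 + \sqrt{Z{\left(w{\left(9 \right)},-13 \right)} + \left(1004 - 2357\right)}} = \frac{1}{207 + \sqrt{\left(-8 - 13\right) + \left(1004 - 2357\right)}} = \frac{1}{207 + \sqrt{-21 + \left(1004 - 2357\right)}} = \frac{1}{207 + \sqrt{-21 - 1353}} = \frac{1}{207 + \sqrt{-1374}} = \frac{1}{207 + i \sqrt{1374}}$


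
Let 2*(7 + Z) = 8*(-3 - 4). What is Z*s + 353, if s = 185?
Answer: -6122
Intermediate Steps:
Z = -35 (Z = -7 + (8*(-3 - 4))/2 = -7 + (8*(-7))/2 = -7 + (½)*(-56) = -7 - 28 = -35)
Z*s + 353 = -35*185 + 353 = -6475 + 353 = -6122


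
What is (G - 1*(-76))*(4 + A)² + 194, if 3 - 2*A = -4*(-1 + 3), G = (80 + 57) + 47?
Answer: 23659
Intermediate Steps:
G = 184 (G = 137 + 47 = 184)
A = 11/2 (A = 3/2 - (-2)*(-1 + 3) = 3/2 - (-2)*2 = 3/2 - ½*(-8) = 3/2 + 4 = 11/2 ≈ 5.5000)
(G - 1*(-76))*(4 + A)² + 194 = (184 - 1*(-76))*(4 + 11/2)² + 194 = (184 + 76)*(19/2)² + 194 = 260*(361/4) + 194 = 23465 + 194 = 23659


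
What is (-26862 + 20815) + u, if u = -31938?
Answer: -37985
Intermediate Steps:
(-26862 + 20815) + u = (-26862 + 20815) - 31938 = -6047 - 31938 = -37985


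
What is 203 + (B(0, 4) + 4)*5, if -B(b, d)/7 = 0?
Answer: 223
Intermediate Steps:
B(b, d) = 0 (B(b, d) = -7*0 = 0)
203 + (B(0, 4) + 4)*5 = 203 + (0 + 4)*5 = 203 + 4*5 = 203 + 20 = 223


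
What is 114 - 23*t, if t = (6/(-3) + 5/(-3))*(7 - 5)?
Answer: 848/3 ≈ 282.67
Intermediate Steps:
t = -22/3 (t = (6*(-⅓) + 5*(-⅓))*2 = (-2 - 5/3)*2 = -11/3*2 = -22/3 ≈ -7.3333)
114 - 23*t = 114 - 23*(-22/3) = 114 + 506/3 = 848/3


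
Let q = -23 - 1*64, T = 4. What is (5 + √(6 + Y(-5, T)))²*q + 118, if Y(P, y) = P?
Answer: -3014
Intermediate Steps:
q = -87 (q = -23 - 64 = -87)
(5 + √(6 + Y(-5, T)))²*q + 118 = (5 + √(6 - 5))²*(-87) + 118 = (5 + √1)²*(-87) + 118 = (5 + 1)²*(-87) + 118 = 6²*(-87) + 118 = 36*(-87) + 118 = -3132 + 118 = -3014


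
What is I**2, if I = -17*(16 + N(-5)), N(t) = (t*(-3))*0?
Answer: 73984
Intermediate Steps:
N(t) = 0 (N(t) = -3*t*0 = 0)
I = -272 (I = -17*(16 + 0) = -17*16 = -272)
I**2 = (-272)**2 = 73984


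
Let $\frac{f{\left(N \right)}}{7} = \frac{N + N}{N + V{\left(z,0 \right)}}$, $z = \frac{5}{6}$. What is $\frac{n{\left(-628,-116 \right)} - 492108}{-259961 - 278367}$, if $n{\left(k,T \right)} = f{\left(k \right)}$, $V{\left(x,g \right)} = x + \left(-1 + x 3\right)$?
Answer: $\frac{230915085}{252610414} \approx 0.91412$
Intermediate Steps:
$z = \frac{5}{6}$ ($z = 5 \cdot \frac{1}{6} = \frac{5}{6} \approx 0.83333$)
$V{\left(x,g \right)} = -1 + 4 x$ ($V{\left(x,g \right)} = x + \left(-1 + 3 x\right) = -1 + 4 x$)
$f{\left(N \right)} = \frac{14 N}{\frac{7}{3} + N}$ ($f{\left(N \right)} = 7 \frac{N + N}{N + \left(-1 + 4 \cdot \frac{5}{6}\right)} = 7 \frac{2 N}{N + \left(-1 + \frac{10}{3}\right)} = 7 \frac{2 N}{N + \frac{7}{3}} = 7 \frac{2 N}{\frac{7}{3} + N} = \frac{14 N}{\frac{7}{3} + N}$)
$n{\left(k,T \right)} = \frac{42 k}{7 + 3 k}$
$\frac{n{\left(-628,-116 \right)} - 492108}{-259961 - 278367} = \frac{42 \left(-628\right) \frac{1}{7 + 3 \left(-628\right)} - 492108}{-259961 - 278367} = \frac{42 \left(-628\right) \frac{1}{7 - 1884} - 492108}{-538328} = \left(42 \left(-628\right) \frac{1}{-1877} - 492108\right) \left(- \frac{1}{538328}\right) = \left(42 \left(-628\right) \left(- \frac{1}{1877}\right) - 492108\right) \left(- \frac{1}{538328}\right) = \left(\frac{26376}{1877} - 492108\right) \left(- \frac{1}{538328}\right) = \left(- \frac{923660340}{1877}\right) \left(- \frac{1}{538328}\right) = \frac{230915085}{252610414}$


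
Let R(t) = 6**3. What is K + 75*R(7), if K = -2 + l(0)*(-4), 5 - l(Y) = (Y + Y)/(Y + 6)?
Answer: 16178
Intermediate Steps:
R(t) = 216
l(Y) = 5 - 2*Y/(6 + Y) (l(Y) = 5 - (Y + Y)/(Y + 6) = 5 - 2*Y/(6 + Y))
K = -22 (K = -2 + (3*(10 + 0)/(6 + 0))*(-4) = -2 + (3*10/6)*(-4) = -2 + (3*(1/6)*10)*(-4) = -2 + 5*(-4) = -2 - 20 = -22)
K + 75*R(7) = -22 + 75*216 = -22 + 16200 = 16178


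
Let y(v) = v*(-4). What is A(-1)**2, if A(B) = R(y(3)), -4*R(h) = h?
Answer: 9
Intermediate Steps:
y(v) = -4*v
R(h) = -h/4
A(B) = 3 (A(B) = -(-1)*3 = -1/4*(-12) = 3)
A(-1)**2 = 3**2 = 9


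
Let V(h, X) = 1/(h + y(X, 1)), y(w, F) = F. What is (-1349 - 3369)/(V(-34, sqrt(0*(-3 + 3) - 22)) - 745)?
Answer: 77847/12293 ≈ 6.3326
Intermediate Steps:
V(h, X) = 1/(1 + h) (V(h, X) = 1/(h + 1) = 1/(1 + h))
(-1349 - 3369)/(V(-34, sqrt(0*(-3 + 3) - 22)) - 745) = (-1349 - 3369)/(1/(1 - 34) - 745) = -4718/(1/(-33) - 745) = -4718/(-1/33 - 745) = -4718/(-24586/33) = -4718*(-33/24586) = 77847/12293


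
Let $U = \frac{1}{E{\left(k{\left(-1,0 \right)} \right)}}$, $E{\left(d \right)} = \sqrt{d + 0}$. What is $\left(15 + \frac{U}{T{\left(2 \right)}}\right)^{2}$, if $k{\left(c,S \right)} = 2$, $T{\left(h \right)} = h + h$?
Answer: $\frac{\left(120 + \sqrt{2}\right)^{2}}{64} \approx 230.33$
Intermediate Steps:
$T{\left(h \right)} = 2 h$
$E{\left(d \right)} = \sqrt{d}$
$U = \frac{\sqrt{2}}{2}$ ($U = \frac{1}{\sqrt{2}} = \frac{\sqrt{2}}{2} \approx 0.70711$)
$\left(15 + \frac{U}{T{\left(2 \right)}}\right)^{2} = \left(15 + \frac{\frac{1}{2} \sqrt{2}}{2 \cdot 2}\right)^{2} = \left(15 + \frac{\frac{1}{2} \sqrt{2}}{4}\right)^{2} = \left(15 + \frac{\sqrt{2}}{2} \cdot \frac{1}{4}\right)^{2} = \left(15 + \frac{\sqrt{2}}{8}\right)^{2}$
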